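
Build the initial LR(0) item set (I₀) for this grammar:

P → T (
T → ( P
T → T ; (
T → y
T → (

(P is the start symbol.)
{ [P → . T (], [P' → . P], [T → . ( P], [T → . (], [T → . T ; (], [T → . y] }

First, augment the grammar with P' → P
I₀ = CLOSURE({ [P' → . P] }):
  [P' → . P] has the dot before P: add [P → . T (]
  [P → . T (] has the dot before T: add [T → . ( P], [T → . T ; (], [T → . y], [T → . (]
No further items can be added.

I₀ = { [P → . T (], [P' → . P], [T → . ( P], [T → . (], [T → . T ; (], [T → . y] }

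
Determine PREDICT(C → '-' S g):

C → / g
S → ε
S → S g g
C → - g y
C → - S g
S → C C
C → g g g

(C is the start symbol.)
PREDICT(C → '-' S g) = (FIRST(RHS) \ {ε}) ∪ (FOLLOW(C) if ε ∈ FIRST(RHS), i.e. RHS ⇒* ε)
FIRST('-' S g) = { '-' }
ε ∉ FIRST('-' S g), so FOLLOW(C) is not added.
PREDICT(C → '-' S g) = { '-' }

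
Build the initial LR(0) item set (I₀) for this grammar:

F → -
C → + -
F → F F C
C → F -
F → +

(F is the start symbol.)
First, augment the grammar with F' → F
I₀ = CLOSURE({ [F' → . F] }):
  [F' → . F] has the dot before F: add [F → . -], [F → . F F C], [F → . +]
No further items can be added.

I₀ = { [F → . +], [F → . -], [F → . F F C], [F' → . F] }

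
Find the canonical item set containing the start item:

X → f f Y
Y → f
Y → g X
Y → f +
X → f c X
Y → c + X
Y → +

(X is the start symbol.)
{ [X → . f c X], [X → . f f Y], [X' → . X] }

First, augment the grammar with X' → X
I₀ = CLOSURE({ [X' → . X] }):
  [X' → . X] has the dot before X: add [X → . f f Y], [X → . f c X]
No further items can be added.

I₀ = { [X → . f c X], [X → . f f Y], [X' → . X] }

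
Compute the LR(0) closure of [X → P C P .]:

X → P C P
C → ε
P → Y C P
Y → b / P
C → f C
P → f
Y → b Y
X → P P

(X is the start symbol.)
{ [X → P C P .] }

To compute CLOSURE, for each item [A → α.Bβ] where B is a non-terminal, add [B → .γ] for all productions B → γ; repeat for the newly added items until nothing changes.

Start with: [X → P C P .]
The dot is at the end, so nothing is added.

CLOSURE = { [X → P C P .] }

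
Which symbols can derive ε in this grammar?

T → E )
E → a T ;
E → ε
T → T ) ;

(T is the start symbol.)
{ 'E' }

ε-productions: E → ε
So E is immediately nullable.
No further non-terminal can be added: every production for the remaining non-terminals contains a terminal or a non-nullable non-terminal.
Nullable = { 'E' }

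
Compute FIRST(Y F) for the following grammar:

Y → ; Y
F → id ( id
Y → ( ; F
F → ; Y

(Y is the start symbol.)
{ '(', ';' }

FIRST sets of the non-terminals involved (from the grammar, by fixed-point iteration):
  FIRST(Y) = { '(', ';' }

To compute FIRST(Y F), process the symbols left to right:
Symbol Y is a non-terminal. Add FIRST(Y) \ {ε} = { '(', ';' }
Y is not nullable (ε ∉ FIRST(Y)), so stop here.
FIRST(Y F) = { '(', ';' }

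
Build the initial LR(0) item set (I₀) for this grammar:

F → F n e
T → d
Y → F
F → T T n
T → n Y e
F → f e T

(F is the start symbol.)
{ [F → . F n e], [F → . T T n], [F → . f e T], [F' → . F], [T → . d], [T → . n Y e] }

First, augment the grammar with F' → F
I₀ = CLOSURE({ [F' → . F] }):
  [F' → . F] has the dot before F: add [F → . F n e], [F → . T T n], [F → . f e T]
  [F → . T T n] has the dot before T: add [T → . d], [T → . n Y e]
No further items can be added.

I₀ = { [F → . F n e], [F → . T T n], [F → . f e T], [F' → . F], [T → . d], [T → . n Y e] }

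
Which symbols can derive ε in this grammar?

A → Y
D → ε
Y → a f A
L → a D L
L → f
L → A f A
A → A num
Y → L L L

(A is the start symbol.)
{ 'D' }

A non-terminal is nullable if it can derive ε (the empty string): either it has an ε-production, or it has a production whose right-hand side consists entirely of nullable non-terminals.

ε-productions: D → ε
So D is immediately nullable.
No further non-terminal can be added: every production for the remaining non-terminals contains a terminal or a non-nullable non-terminal.
Nullable = { 'D' }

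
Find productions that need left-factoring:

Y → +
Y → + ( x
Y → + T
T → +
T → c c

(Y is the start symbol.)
Yes, Y has productions with common prefix '+'

Left-factoring is needed when two productions for the same non-terminal
share a common prefix on the right-hand side.

Productions for Y:
  Y → +
  Y → + ( x
  Y → + T
Productions for T:
  T → +
  T → c c

Found common prefix '+' in productions for Y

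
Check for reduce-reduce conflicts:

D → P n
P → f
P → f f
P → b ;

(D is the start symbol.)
No reduce-reduce conflicts

A reduce-reduce conflict occurs when an LR(0) state has two complete items [A → α .] and [B → β .] — both call for a reduction, and with no lookahead the parser cannot choose between them.

Augment with D' → D and build the canonical LR(0) collection (I0 = CLOSURE({[D' → . D]}), then GOTO on every symbol after a dot until no new states appear). It has 8 states:
  I0: { [D → . P n], [D' → . D], [P → . b ;], [P → . f f], [P → . f] }  — shift
  I1: { [D' → D .] }  — accept
  I2: { [D → P . n] }  — shift
  I3: { [P → b . ;] }  — shift
  I4: { [P → f . f], [P → f .] }  — shift, reduce
  I5: { [P → f f .] }  — reduce
  I6: { [P → b ; .] }  — reduce
  I7: { [D → P n .] }  — reduce

No state contains more than one complete item.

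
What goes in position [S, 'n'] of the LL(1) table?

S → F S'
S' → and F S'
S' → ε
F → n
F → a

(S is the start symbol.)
To find M[S, 'n'], we find productions for S where 'n' is in the predict set (PREDICT(N → α) = (FIRST(α) \ {ε}) ∪ (FOLLOW(N) if α ⇒* ε)).

Relevant sets:
  FIRST(F) = { 'a', 'n' }

S → F S': PREDICT = { 'a', 'n' }
  'n' is in predict set, so this production goes in M[S, 'n']

M[S, 'n'] = S → F S'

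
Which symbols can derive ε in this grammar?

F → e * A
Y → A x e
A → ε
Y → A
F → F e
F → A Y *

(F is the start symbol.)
A non-terminal is nullable if it can derive ε (the empty string): either it has an ε-production, or it has a production whose right-hand side consists entirely of nullable non-terminals.

ε-productions: A → ε
So A is immediately nullable.
Y → A: every symbol on the right is nullable, so Y is nullable too.
No further non-terminal can be added: every production for the remaining non-terminals contains a terminal or a non-nullable non-terminal.
Nullable = { 'A', 'Y' }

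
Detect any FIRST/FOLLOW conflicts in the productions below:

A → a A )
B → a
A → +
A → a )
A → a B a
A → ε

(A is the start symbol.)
No FIRST/FOLLOW conflicts.

A FIRST/FOLLOW conflict occurs when a non-terminal N has a nullable alternative N → β (β ⇒* ε) and another alternative N → α with FIRST(α) ∩ FOLLOW(N) ≠ ∅: on such a lookahead the parser cannot decide between expanding α and letting N vanish via β.

Nullable non-terminals: A.

A: nullable alternative(s) A → ε; FOLLOW(A) = { $, ')' }
  A → a A ): FIRST \ {ε} = { 'a' } — disjoint from FOLLOW(A)
  A → +: FIRST \ {ε} = { '+' } — disjoint from FOLLOW(A)
  A → a ): FIRST \ {ε} = { 'a' } — disjoint from FOLLOW(A)
  A → a B a: FIRST \ {ε} = { 'a' } — disjoint from FOLLOW(A)
  A → ε: FIRST \ {ε} = { } — this is the only nullable alternative, skip

B has no nullable alternative, so no FIRST/FOLLOW check is needed there.

No FIRST/FOLLOW conflicts found.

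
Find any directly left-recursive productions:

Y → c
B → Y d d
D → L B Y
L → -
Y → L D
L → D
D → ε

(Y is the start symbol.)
No direct left recursion

Direct left recursion occurs when N → N α for some non-terminal N (the right-hand side begins with the left-hand side itself).

Y → c: starts with c
B → Y d d: starts with Y
D → L B Y: starts with L
L → -: starts with '-'
Y → L D: starts with L
L → D: starts with D
D → ε: starts with ε

No direct left recursion found.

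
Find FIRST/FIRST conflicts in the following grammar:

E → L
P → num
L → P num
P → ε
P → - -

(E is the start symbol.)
No FIRST/FIRST conflicts.

Productions for P:
  P → num: FIRST = { 'num' }
  P → ε: FIRST = { ε }
  P → - -: FIRST = { '-' }
E, L have only one production, so no FIRST/FIRST conflict is possible there.

All alternatives of each non-terminal have pairwise disjoint FIRST sets.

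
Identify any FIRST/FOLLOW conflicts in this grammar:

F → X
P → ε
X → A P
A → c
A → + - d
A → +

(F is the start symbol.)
A FIRST/FOLLOW conflict occurs when a non-terminal N has a nullable alternative N → β (β ⇒* ε) and another alternative N → α with FIRST(α) ∩ FOLLOW(N) ≠ ∅: on such a lookahead the parser cannot decide between expanding α and letting N vanish via β.

Nullable non-terminals: P.
P has a nullable alternative but only one production, so nothing to check.

A, F, X have no nullable alternative, so no FIRST/FOLLOW check is needed there.

No FIRST/FOLLOW conflicts found.

Answer: No FIRST/FOLLOW conflicts.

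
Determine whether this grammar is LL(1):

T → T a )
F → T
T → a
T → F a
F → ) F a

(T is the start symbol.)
A grammar is LL(1) if for each non-terminal N with multiple productions, the predict sets of those productions are pairwise disjoint, where PREDICT(N → α) = (FIRST(α) \ {ε}) ∪ (FOLLOW(N) if α ⇒* ε).

Relevant sets:
  FIRST(T) = { ')', 'a' }
  FIRST(F) = { ')', 'a' }

For T:
  PREDICT(T → T a ')') = { ')', 'a' }
  PREDICT(T → a) = { 'a' }
  PREDICT(T → F a) = { ')', 'a' }
For F:
  PREDICT(F → T) = { ')', 'a' }
  PREDICT(F → ')' F a) = { ')' }

Conflict found: Predict set conflict for T: { 'a' }
The grammar is NOT LL(1).

Answer: No. Predict set conflict for T: { 'a' }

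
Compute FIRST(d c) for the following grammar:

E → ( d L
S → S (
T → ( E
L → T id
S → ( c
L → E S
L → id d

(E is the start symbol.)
{ 'd' }

To compute FIRST(d c), process the symbols left to right:
Symbol d is a terminal. Add 'd' and stop.
FIRST(d c) = { 'd' }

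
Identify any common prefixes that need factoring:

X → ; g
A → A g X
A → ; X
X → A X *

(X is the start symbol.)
Left-factoring is needed when two productions for the same non-terminal
share a common prefix on the right-hand side.

Productions for X:
  X → ; g
  X → A X *
Productions for A:
  A → A g X
  A → ; X

No common prefixes found.

Answer: No, left-factoring is not needed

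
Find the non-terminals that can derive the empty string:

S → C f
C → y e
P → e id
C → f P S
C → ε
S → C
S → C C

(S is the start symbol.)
A non-terminal is nullable if it can derive ε (the empty string): either it has an ε-production, or it has a production whose right-hand side consists entirely of nullable non-terminals.

ε-productions: C → ε
So C is immediately nullable.
S → C: every symbol on the right is nullable, so S is nullable too.
No further non-terminal can be added: every production for the remaining non-terminals contains a terminal or a non-nullable non-terminal.
Nullable = { 'C', 'S' }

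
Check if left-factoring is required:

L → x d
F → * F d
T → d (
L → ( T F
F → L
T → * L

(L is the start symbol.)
No, left-factoring is not needed

Left-factoring is needed when two productions for the same non-terminal
share a common prefix on the right-hand side.

Productions for L:
  L → x d
  L → ( T F
Productions for F:
  F → * F d
  F → L
Productions for T:
  T → d (
  T → * L

No common prefixes found.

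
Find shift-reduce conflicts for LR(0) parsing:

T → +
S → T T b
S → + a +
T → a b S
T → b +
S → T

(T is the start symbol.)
A shift-reduce conflict occurs when an LR(0) state has both:
  - a complete (reduce) item [A → α .] (dot at the end), and
  - a shift item [B → β . c γ] (dot before a terminal).

Augment with T' → T and build the canonical LR(0) collection (I0 = CLOSURE({[T' → . T]}), then GOTO on every symbol after a dot until no new states appear). It has 14 states:
  I0: { [T → . +], [T → . a b S], [T → . b +], [T' → . T] }  — shift
  I1: { [T → + .] }  — reduce
  I2: { [T' → T .] }  — accept
  I3: { [T → a . b S] }  — shift
  I4: { [T → b . +] }  — shift
  I5: { [T → b + .] }  — reduce
  I6: { [S → . + a +], [S → . T T b], [S → . T], [T → . +], [T → . a b S], [T → . b +], [T → a b . S] }  — shift
  I7: { [S → + . a +], [T → + .] }  — shift, reduce
  I8: { [T → a b S .] }  — reduce
  I9: { [S → T . T b], [S → T .], [T → . +], [T → . a b S], [T → . b +] }  — shift, reduce
  I10: { [S → T T . b] }  — shift
  I11: { [S → T T b .] }  — reduce
  I12: { [S → + a . +] }  — shift
  I13: { [S → + a + .] }  — reduce

I7 contains reduce item [T → + .] and shift item [S → + . a +] — shift-reduce conflict.
I9 contains reduce item [S → T .] and shift items [T → . +], [T → . a b S], [T → . b +] — shift-reduce conflict.

Answer: Yes — I7: [T → + .] vs [S → + . a +]; I9: [S → T .] vs [T → . +]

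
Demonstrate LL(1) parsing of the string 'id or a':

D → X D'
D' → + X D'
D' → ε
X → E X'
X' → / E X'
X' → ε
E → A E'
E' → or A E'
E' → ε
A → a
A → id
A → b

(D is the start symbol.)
LL(1) parsing maintains a stack (initially the start symbol over $) and the input. At each step: if the stack top is a terminal, match it against the current input token; if it is a non-terminal N, replace it with the RHS of M[N, lookahead] (the unique production whose predict set contains the lookahead).

Stack is shown with the top on the left.

Stack            Input      Action
----------------------------------
D $              id or a $  output D → X D'
X D' $           id or a $  output X → E X'
E X' D' $        id or a $  output E → A E'
A E' X' D' $     id or a $  output A → id
id E' X' D' $    id or a $  match 'id'
E' X' D' $       or a $     output E' → or A E'
or A E' X' D' $  or a $     match 'or'
A E' X' D' $     a $        output A → a
a E' X' D' $     a $        match 'a'
E' X' D' $       $          output E' → ε
X' D' $          $          output X' → ε
D' $             $          output D' → ε
$                $          accept

The string is accepted.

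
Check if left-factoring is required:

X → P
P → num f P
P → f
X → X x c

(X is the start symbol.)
Left-factoring is needed when two productions for the same non-terminal
share a common prefix on the right-hand side.

Productions for X:
  X → P
  X → X x c
Productions for P:
  P → num f P
  P → f

No common prefixes found.

Answer: No, left-factoring is not needed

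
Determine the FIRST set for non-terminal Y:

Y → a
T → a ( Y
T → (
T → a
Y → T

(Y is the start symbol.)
{ '(', 'a' }

FIRST sets of the other non-terminals involved (by the same procedure, iterated to a fixed point):
  FIRST(T) = { '(', 'a' }

From Y → a:
  - a is a terminal: add 'a' and stop
From Y → T:
  - T is a non-terminal: add FIRST(T) \ {ε} = { '(', 'a' }
    T is not nullable, so stop

Collecting: FIRST(Y) = { '(', 'a' }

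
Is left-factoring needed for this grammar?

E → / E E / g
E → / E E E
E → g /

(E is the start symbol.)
Left-factoring is needed when two productions for the same non-terminal
share a common prefix on the right-hand side.

Productions for E:
  E → / E E / g
  E → / E E E
  E → g /

Found common prefix '/ E E' in productions for E

Answer: Yes, E has productions with common prefix '/ E E'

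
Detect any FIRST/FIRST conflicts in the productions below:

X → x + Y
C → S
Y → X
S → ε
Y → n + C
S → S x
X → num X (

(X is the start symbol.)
No FIRST/FIRST conflicts.

A FIRST/FIRST conflict occurs when two productions N → α and N → β for the same non-terminal have FIRST(α) ∩ FIRST(β) ≠ ∅ (with ε ∈ FIRST of a nullable right-hand side, so two nullable alternatives also conflict).

FIRST sets of the non-terminals at (or reachable through a nullable prefix from) the front of some alternative:
  FIRST(X) = { 'num', 'x' }
  FIRST(S) = { 'x', ε }

Productions for X:
  X → x + Y: FIRST = { 'x' }
  X → num X (: FIRST = { 'num' }
Productions for Y:
  Y → X: FIRST = { 'num', 'x' }
  Y → n + C: FIRST = { 'n' }
Productions for S:
  S → ε: FIRST = { ε }
  S → S x: FIRST = { 'x' }
C has only one production, so no FIRST/FIRST conflict is possible there.

All alternatives of each non-terminal have pairwise disjoint FIRST sets.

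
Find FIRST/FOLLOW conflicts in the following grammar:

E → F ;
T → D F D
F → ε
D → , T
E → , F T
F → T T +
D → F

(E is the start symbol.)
Yes. F → T T '+' with FOLLOW(F) on { '+', ',' }; D → ',' T with FOLLOW(D) on { ',' }

A FIRST/FOLLOW conflict occurs when a non-terminal N has a nullable alternative N → β (β ⇒* ε) and another alternative N → α with FIRST(α) ∩ FOLLOW(N) ≠ ∅: on such a lookahead the parser cannot decide between expanding α and letting N vanish via β.

Nullable non-terminals: D, F, T.
FIRST sets used below: FIRST(F) = { '+', ',', ε }, FIRST(T) = { '+', ',', ε }

D: nullable alternative(s) D → F; FOLLOW(D) = { $, '+', ',' }
  D → , T: FIRST \ {ε} = { ',' } — overlaps FOLLOW(D) on { ',' }: CONFLICT
  D → F: FIRST \ {ε} = { '+', ',' } — this is the only nullable alternative, skip

F: nullable alternative(s) F → ε; FOLLOW(F) = { $, '+', ',', ';' }
  F → ε: FIRST \ {ε} = { } — this is the only nullable alternative, skip
  F → T T +: FIRST \ {ε} = { '+', ',' } — overlaps FOLLOW(F) on { '+', ',' }: CONFLICT
T has a nullable alternative but only one production, so nothing to check.

E has no nullable alternative, so no FIRST/FOLLOW check is needed there.

So the grammar has 2 FIRST/FOLLOW conflicts (marked CONFLICT above).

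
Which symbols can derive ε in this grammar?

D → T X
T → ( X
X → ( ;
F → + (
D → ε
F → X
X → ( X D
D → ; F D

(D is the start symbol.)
A non-terminal is nullable if it can derive ε (the empty string): either it has an ε-production, or it has a production whose right-hand side consists entirely of nullable non-terminals.

ε-productions: D → ε
So D is immediately nullable.
No further non-terminal can be added: every production for the remaining non-terminals contains a terminal or a non-nullable non-terminal.
Nullable = { 'D' }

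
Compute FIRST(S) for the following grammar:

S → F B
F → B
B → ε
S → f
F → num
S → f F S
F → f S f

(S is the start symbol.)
{ 'f', 'num', ε }

To compute FIRST(S), examine every production with S on the left-hand side, reading each right-hand side left to right until a non-nullable symbol is reached.

FIRST sets of the other non-terminals involved (by the same procedure, iterated to a fixed point):
  FIRST(F) = { 'f', 'num', ε }
  FIRST(B) = { ε }

From S → F B:
  - F is a non-terminal: add FIRST(F) \ {ε} = { 'f', 'num' }
    F is nullable, so continue to the next symbol
  - B is a non-terminal: add FIRST(B) \ {ε} = { }
    B is nullable and nothing follows, so the whole right-hand side can vanish: ε ∈ FIRST(S)
From S → f:
  - f is a terminal: add 'f' and stop
From S → f F S:
  - f is a terminal: add 'f' and stop

Collecting: FIRST(S) = { 'f', 'num', ε }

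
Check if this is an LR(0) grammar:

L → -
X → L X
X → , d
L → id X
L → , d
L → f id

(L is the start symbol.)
A grammar is LR(0) if no state in the canonical LR(0) collection has:
  - both a shift item (dot before a terminal) and a complete item (shift-reduce conflict), or
  - two or more complete items (reduce-reduce conflict; the accept item [L' → L .] counts as a complete item here).

Augment with L' → L and build the canonical LR(0) collection (I0 = CLOSURE({[L' → . L]}), then GOTO on every symbol after a dot until no new states appear). It has 13 states:
  I0: { [L → . , d], [L → . -], [L → . f id], [L → . id X], [L' → . L] }  — shift
  I1: { [L → , . d] }  — shift
  I2: { [L → - .] }  — reduce
  I3: { [L' → L .] }  — accept
  I4: { [L → f . id] }  — shift
  I5: { [L → . , d], [L → . -], [L → . f id], [L → . id X], [L → id . X], [X → . , d], [X → . L X] }  — shift
  I6: { [L → , . d], [X → , . d] }  — shift
  I7: { [L → . , d], [L → . -], [L → . f id], [L → . id X], [X → . , d], [X → . L X], [X → L . X] }  — shift
  I8: { [L → id X .] }  — reduce
  I9: { [X → L X .] }  — reduce
  I10: { [L → , d .], [X → , d .] }  — 2 reduces
  I11: { [L → f id .] }  — reduce
  I12: { [L → , d .] }  — reduce

Conflict in state I10:
  Reduce-reduce conflict: [L → , d .] and [X → , d .]
So the grammar is NOT LR(0).

Answer: No. Reduce-reduce conflict: [L → , d .] and [X → , d .]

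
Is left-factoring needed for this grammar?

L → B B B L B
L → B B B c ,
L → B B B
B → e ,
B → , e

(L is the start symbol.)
Yes, L has productions with common prefix 'B B B'

Left-factoring is needed when two productions for the same non-terminal
share a common prefix on the right-hand side.

Productions for L:
  L → B B B L B
  L → B B B c ,
  L → B B B
Productions for B:
  B → e ,
  B → , e

Found common prefix 'B B B' in productions for L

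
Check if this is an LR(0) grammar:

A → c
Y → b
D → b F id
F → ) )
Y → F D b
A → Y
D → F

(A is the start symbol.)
Augment with A' → A and build the canonical LR(0) collection (I0 = CLOSURE({[A' → . A]}), then GOTO on every symbol after a dot until no new states appear). It has 14 states:
  I0: { [A → . Y], [A → . c], [A' → . A], [F → . ) )], [Y → . F D b], [Y → . b] }  — shift
  I1: { [F → ) . )] }  — shift
  I2: { [A' → A .] }  — accept
  I3: { [D → . F], [D → . b F id], [F → . ) )], [Y → F . D b] }  — shift
  I4: { [A → Y .] }  — reduce
  I5: { [Y → b .] }  — reduce
  I6: { [A → c .] }  — reduce
  I7: { [Y → F D . b] }  — shift
  I8: { [D → F .] }  — reduce
  I9: { [D → b . F id], [F → . ) )] }  — shift
  I10: { [D → b F . id] }  — shift
  I11: { [D → b F id .] }  — reduce
  I12: { [Y → F D b .] }  — reduce
  I13: { [F → ) ) .] }  — reduce

Every state is either a pure shift/goto state or contains exactly one complete item and nothing to shift — no conflicts. The grammar is LR(0).

Answer: Yes, the grammar is LR(0)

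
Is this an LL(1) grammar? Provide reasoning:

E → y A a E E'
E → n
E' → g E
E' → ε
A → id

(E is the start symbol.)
No. Predict set conflict for E': { 'g' }

A grammar is LL(1) if for each non-terminal N with multiple productions, the predict sets of those productions are pairwise disjoint, where PREDICT(N → α) = (FIRST(α) \ {ε}) ∪ (FOLLOW(N) if α ⇒* ε).

Relevant sets:
  FOLLOW(E') = { $, 'g' }

For E:
  PREDICT(E → y A a E E') = { 'y' }
  PREDICT(E → n) = { 'n' }
For E':
  PREDICT(E' → g E) = { 'g' }
  PREDICT(E' → ε) = { $, 'g' }
A has a single production, so nothing to check there.

Conflict found: Predict set conflict for E': { 'g' }
The grammar is NOT LL(1).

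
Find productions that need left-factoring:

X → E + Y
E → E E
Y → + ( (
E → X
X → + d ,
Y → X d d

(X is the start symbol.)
Left-factoring is needed when two productions for the same non-terminal
share a common prefix on the right-hand side.

Productions for X:
  X → E + Y
  X → + d ,
Productions for E:
  E → E E
  E → X
Productions for Y:
  Y → + ( (
  Y → X d d

No common prefixes found.

Answer: No, left-factoring is not needed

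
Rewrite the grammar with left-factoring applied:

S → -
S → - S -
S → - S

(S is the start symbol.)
Left-factoring transforms A → αβ₁ | αβ₂ into A → αA' and A' → β₁ | β₂
(α is the longest common prefix among the alternatives). Repeat until
no nonterminal has two alternatives with a common prefix.

Round 1: S has alternatives sharing prefix '-'. Introduce S': S → - S'
  Add: S' → ε
  Add: S' → S -
  Add: S' → S

Round 2: S' has alternatives sharing prefix 'S'. Introduce S'': S' → S S''
  Add: S'' → -
  Add: S'' → ε

No remaining common prefixes — done.

Resulting grammar:
S → - S'
S' → ε
S' → S S''
S'' → -
S'' → ε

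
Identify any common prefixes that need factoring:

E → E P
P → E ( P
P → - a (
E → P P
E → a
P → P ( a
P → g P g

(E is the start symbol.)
Left-factoring is needed when two productions for the same non-terminal
share a common prefix on the right-hand side.

Productions for E:
  E → E P
  E → P P
  E → a
Productions for P:
  P → E ( P
  P → - a (
  P → P ( a
  P → g P g

No common prefixes found.

Answer: No, left-factoring is not needed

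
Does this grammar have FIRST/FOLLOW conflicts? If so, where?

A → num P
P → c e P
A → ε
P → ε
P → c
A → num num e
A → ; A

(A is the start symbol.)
No FIRST/FOLLOW conflicts.

A FIRST/FOLLOW conflict occurs when a non-terminal N has a nullable alternative N → β (β ⇒* ε) and another alternative N → α with FIRST(α) ∩ FOLLOW(N) ≠ ∅: on such a lookahead the parser cannot decide between expanding α and letting N vanish via β.

Nullable non-terminals: A, P.

A: nullable alternative(s) A → ε; FOLLOW(A) = { $ }
  A → num P: FIRST \ {ε} = { 'num' } — disjoint from FOLLOW(A)
  A → ε: FIRST \ {ε} = { } — this is the only nullable alternative, skip
  A → num num e: FIRST \ {ε} = { 'num' } — disjoint from FOLLOW(A)
  A → ; A: FIRST \ {ε} = { ';' } — disjoint from FOLLOW(A)

P: nullable alternative(s) P → ε; FOLLOW(P) = { $ }
  P → c e P: FIRST \ {ε} = { 'c' } — disjoint from FOLLOW(P)
  P → ε: FIRST \ {ε} = { } — this is the only nullable alternative, skip
  P → c: FIRST \ {ε} = { 'c' } — disjoint from FOLLOW(P)

No FIRST/FOLLOW conflicts found.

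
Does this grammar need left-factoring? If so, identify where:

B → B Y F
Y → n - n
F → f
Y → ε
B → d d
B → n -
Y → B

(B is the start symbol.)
Left-factoring is needed when two productions for the same non-terminal
share a common prefix on the right-hand side.

Productions for B:
  B → B Y F
  B → d d
  B → n -
Productions for Y:
  Y → n - n
  Y → ε
  Y → B

No common prefixes found.

Answer: No, left-factoring is not needed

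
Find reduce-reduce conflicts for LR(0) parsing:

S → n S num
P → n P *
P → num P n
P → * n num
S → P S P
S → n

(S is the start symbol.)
Augment with S' → S and build the canonical LR(0) collection (I0 = CLOSURE({[S' → . S]}), then GOTO on every symbol after a dot until no new states appear). It has 19 states:
  I0: { [P → . * n num], [P → . n P *], [P → . num P n], [S → . P S P], [S → . n S num], [S → . n], [S' → . S] }  — shift
  I1: { [P → * . n num] }  — shift
  I2: { [P → . * n num], [P → . n P *], [P → . num P n], [S → . P S P], [S → . n S num], [S → . n], [S → P . S P] }  — shift
  I3: { [S' → S .] }  — accept
  I4: { [P → . * n num], [P → . n P *], [P → . num P n], [P → n . P *], [S → . P S P], [S → . n S num], [S → . n], [S → n . S num], [S → n .] }  — shift, reduce
  I5: { [P → . * n num], [P → . n P *], [P → . num P n], [P → num . P n] }  — shift
  I6: { [P → num P . n] }  — shift
  I7: { [P → . * n num], [P → . n P *], [P → . num P n], [P → n . P *] }  — shift
  I8: { [P → n P . *] }  — shift
  I9: { [P → n P * .] }  — reduce
  I10: { [P → num P n .] }  — reduce
  I11: { [P → . * n num], [P → . n P *], [P → . num P n], [P → n P . *], [S → . P S P], [S → . n S num], [S → . n], [S → P . S P] }  — shift
  I12: { [S → n S . num] }  — shift
  I13: { [S → n S num .] }  — reduce
  I14: { [P → * . n num], [P → n P * .] }  — shift, reduce
  I15: { [P → . * n num], [P → . n P *], [P → . num P n], [S → P S . P] }  — shift
  I16: { [S → P S P .] }  — reduce
  I17: { [P → * n . num] }  — shift
  I18: { [P → * n num .] }  — reduce

No state contains more than one complete item.

Answer: No reduce-reduce conflicts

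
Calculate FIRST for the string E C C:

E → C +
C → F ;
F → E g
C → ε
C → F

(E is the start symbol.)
FIRST sets of the non-terminals involved (from the grammar, by fixed-point iteration):
  FIRST(E) = { '+' }

To compute FIRST(E C C), process the symbols left to right:
Symbol E is a non-terminal. Add FIRST(E) \ {ε} = { '+' }
E is not nullable (ε ∉ FIRST(E)), so stop here.
FIRST(E C C) = { '+' }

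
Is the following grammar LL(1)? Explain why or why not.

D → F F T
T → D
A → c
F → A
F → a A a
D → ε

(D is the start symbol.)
A grammar is LL(1) if for each non-terminal N with multiple productions, the predict sets of those productions are pairwise disjoint, where PREDICT(N → α) = (FIRST(α) \ {ε}) ∪ (FOLLOW(N) if α ⇒* ε).

Relevant sets:
  FIRST(F) = { 'a', 'c' }
  FIRST(A) = { 'c' }
  FOLLOW(D) = { $ }

For D:
  PREDICT(D → F F T) = { 'a', 'c' }
  PREDICT(D → ε) = { $ }
For F:
  PREDICT(F → A) = { 'c' }
  PREDICT(F → a A a) = { 'a' }
T, A have a single production, so nothing to check there.

All predict sets are disjoint. The grammar IS LL(1).

Answer: Yes, the grammar is LL(1).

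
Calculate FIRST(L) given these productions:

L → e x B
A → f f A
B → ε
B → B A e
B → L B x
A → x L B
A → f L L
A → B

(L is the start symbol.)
From L → e x B:
  - e is a terminal: add 'e' and stop

Collecting: FIRST(L) = { 'e' }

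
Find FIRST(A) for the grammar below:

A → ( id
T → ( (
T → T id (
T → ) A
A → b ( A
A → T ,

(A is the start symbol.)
To compute FIRST(A), examine every production with A on the left-hand side, reading each right-hand side left to right until a non-nullable symbol is reached.

FIRST sets of the other non-terminals involved (by the same procedure, iterated to a fixed point):
  FIRST(T) = { '(', ')' }

From A → ( id:
  - '(' is a terminal: add '(' and stop
From A → b ( A:
  - b is a terminal: add 'b' and stop
From A → T ,:
  - T is a non-terminal: add FIRST(T) \ {ε} = { '(', ')' }
    T is not nullable, so stop

Collecting: FIRST(A) = { '(', ')', 'b' }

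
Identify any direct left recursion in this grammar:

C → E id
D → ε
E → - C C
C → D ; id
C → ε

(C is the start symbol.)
C → E id: starts with E
D → ε: starts with ε
E → - C C: starts with '-'
C → D ; id: starts with D
C → ε: starts with ε

No direct left recursion found.

Answer: No direct left recursion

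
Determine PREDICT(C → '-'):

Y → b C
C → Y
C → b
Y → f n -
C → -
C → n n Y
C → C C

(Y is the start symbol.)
PREDICT(C → '-') = (FIRST(RHS) \ {ε}) ∪ (FOLLOW(C) if ε ∈ FIRST(RHS), i.e. RHS ⇒* ε)
FIRST('-') = { '-' }
ε ∉ FIRST('-'), so FOLLOW(C) is not added.
PREDICT(C → '-') = { '-' }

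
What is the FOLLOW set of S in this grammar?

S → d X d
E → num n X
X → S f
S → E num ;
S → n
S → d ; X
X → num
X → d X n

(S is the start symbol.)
{ $, 'f' }

To compute FOLLOW(S), find every occurrence of S on a right-hand side N → α S β: add FIRST(β) \ {ε}, and if β is empty or nullable also add FOLLOW(N). Iterate to a fixed point.

S is the start symbol, so $ ∈ FOLLOW(S).
In X → S f: S is followed by f, add FIRST(f) \ {ε} = { 'f' }

Taking the union: FOLLOW(S) = { $, 'f' }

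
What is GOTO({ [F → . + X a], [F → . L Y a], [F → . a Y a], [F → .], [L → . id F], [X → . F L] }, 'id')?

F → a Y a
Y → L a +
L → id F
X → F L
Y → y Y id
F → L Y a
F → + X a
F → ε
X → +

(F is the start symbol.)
GOTO(I, 'id') = CLOSURE({ [A → αX.β] : [A → α.Xβ] ∈ I, X = 'id' })

Items with dot before 'id', with the dot advanced:
  [L → . id F] → [L → id . F]
Closure of the advanced items:
  [L → id . F] has the dot before F: add [F → . a Y a], [F → . L Y a], [F → . + X a], [F → .]
  [F → . L Y a] has the dot before L: add [L → . id F]

GOTO = { [F → . + X a], [F → . L Y a], [F → . a Y a], [F → .], [L → . id F], [L → id . F] }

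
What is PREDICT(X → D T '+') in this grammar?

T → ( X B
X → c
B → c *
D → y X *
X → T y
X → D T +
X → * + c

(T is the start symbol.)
{ 'y' }

PREDICT(X → D T '+') = (FIRST(RHS) \ {ε}) ∪ (FOLLOW(X) if ε ∈ FIRST(RHS), i.e. RHS ⇒* ε)
FIRST(D) = { 'y' }
FIRST(D T '+') = { 'y' }
ε ∉ FIRST(D T '+'), so FOLLOW(X) is not added.
PREDICT(X → D T '+') = { 'y' }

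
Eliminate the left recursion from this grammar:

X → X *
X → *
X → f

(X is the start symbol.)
X is directly left-recursive. The standard transformation for
  A → A α₁ | ... | A α_m | β₁ | ... | β_n
is
  A  → β₁ A' | ... | β_n A'
  A' → α₁ A' | ... | α_m A' | ε

X → * becomes X → * X'
X → f becomes X → f X'
X → X * becomes X' → * X'
Add X' → ε

Resulting grammar:
X → * X'
X → f X'
X' → * X'
X' → ε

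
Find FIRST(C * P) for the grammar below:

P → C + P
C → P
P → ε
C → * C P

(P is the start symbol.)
{ '*', '+' }

FIRST sets of the non-terminals involved (from the grammar, by fixed-point iteration):
  FIRST(C) = { '*', '+', ε }

To compute FIRST(C * P), process the symbols left to right:
Symbol C is a non-terminal. Add FIRST(C) \ {ε} = { '*', '+' }
C is nullable (ε ∈ FIRST(C)), continue to the next symbol.
Symbol * is a terminal. Add '*' and stop.
FIRST(C * P) = { '*', '+' }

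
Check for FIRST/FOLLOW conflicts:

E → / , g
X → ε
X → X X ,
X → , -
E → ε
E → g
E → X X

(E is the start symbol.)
Yes. X → X X ',' with FOLLOW(X) on { ',' }; X → ',' '-' with FOLLOW(X) on { ',' }

A FIRST/FOLLOW conflict occurs when a non-terminal N has a nullable alternative N → β (β ⇒* ε) and another alternative N → α with FIRST(α) ∩ FOLLOW(N) ≠ ∅: on such a lookahead the parser cannot decide between expanding α and letting N vanish via β.

Nullable non-terminals: E, X.
FIRST sets used below: FIRST(X) = { ',', ε }

E: nullable alternative(s) E → ε, E → X X; FOLLOW(E) = { $ }
  E → / , g: FIRST \ {ε} = { '/' } — disjoint from FOLLOW(E)
  E → ε: FIRST \ {ε} = { } — disjoint from FOLLOW(E)
  E → g: FIRST \ {ε} = { 'g' } — disjoint from FOLLOW(E)
  E → X X: FIRST \ {ε} = { ',' } — disjoint from FOLLOW(E)

X: nullable alternative(s) X → ε; FOLLOW(X) = { $, ',' }
  X → ε: FIRST \ {ε} = { } — this is the only nullable alternative, skip
  X → X X ,: FIRST \ {ε} = { ',' } — overlaps FOLLOW(X) on { ',' }: CONFLICT
  X → , -: FIRST \ {ε} = { ',' } — overlaps FOLLOW(X) on { ',' }: CONFLICT

So the grammar has 2 FIRST/FOLLOW conflicts (marked CONFLICT above).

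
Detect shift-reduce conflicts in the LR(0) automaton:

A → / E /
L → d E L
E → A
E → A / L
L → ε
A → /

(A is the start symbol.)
A shift-reduce conflict occurs when an LR(0) state has both:
  - a complete (reduce) item [A → α .] (dot at the end), and
  - a shift item [B → β . c γ] (dot before a terminal).

Augment with A' → A and build the canonical LR(0) collection (I0 = CLOSURE({[A' → . A]}), then GOTO on every symbol after a dot until no new states appear). It has 11 states:
  I0: { [A → . / E /], [A → . /], [A' → . A] }  — shift
  I1: { [A → . / E /], [A → . /], [A → / . E /], [A → / .], [E → . A / L], [E → . A] }  — shift, reduce
  I2: { [A' → A .] }  — accept
  I3: { [E → A . / L], [E → A .] }  — shift, reduce
  I4: { [A → / E . /] }  — shift
  I5: { [A → / E / .] }  — reduce
  I6: { [E → A / . L], [L → . d E L], [L → .] }  — shift, reduce
  I7: { [E → A / L .] }  — reduce
  I8: { [A → . / E /], [A → . /], [E → . A / L], [E → . A], [L → d . E L] }  — shift
  I9: { [L → . d E L], [L → .], [L → d E . L] }  — shift, reduce
  I10: { [L → d E L .] }  — reduce

I1 contains reduce item [A → / .] and shift items [A → . /], [A → . / E /] — shift-reduce conflict.
I3 contains reduce item [E → A .] and shift item [E → A . / L] — shift-reduce conflict.
I6 contains reduce item [L → .] and shift item [L → . d E L] — shift-reduce conflict.
I9 contains reduce item [L → .] and shift item [L → . d E L] — shift-reduce conflict.

Answer: Yes — I1: [A → / .] vs [A → . /]; I3: [E → A .] vs [E → A . / L]; I6: [L → .] vs [L → . d E L]; I9: [L → .] vs [L → . d E L]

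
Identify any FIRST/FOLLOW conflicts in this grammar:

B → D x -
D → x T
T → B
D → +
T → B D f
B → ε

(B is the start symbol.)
Yes. B → D x '-' with FOLLOW(B) on { '+', 'x' }; T → B D f with FOLLOW(T) on { 'x' }

A FIRST/FOLLOW conflict occurs when a non-terminal N has a nullable alternative N → β (β ⇒* ε) and another alternative N → α with FIRST(α) ∩ FOLLOW(N) ≠ ∅: on such a lookahead the parser cannot decide between expanding α and letting N vanish via β.

Nullable non-terminals: B, T.
FIRST sets used below: FIRST(D) = { '+', 'x' }, FIRST(B) = { '+', 'x', ε }

B: nullable alternative(s) B → ε; FOLLOW(B) = { $, '+', 'f', 'x' }
  B → D x -: FIRST \ {ε} = { '+', 'x' } — overlaps FOLLOW(B) on { '+', 'x' }: CONFLICT
  B → ε: FIRST \ {ε} = { } — this is the only nullable alternative, skip

T: nullable alternative(s) T → B; FOLLOW(T) = { 'f', 'x' }
  T → B: FIRST \ {ε} = { '+', 'x' } — this is the only nullable alternative, skip
  T → B D f: FIRST \ {ε} = { '+', 'x' } — overlaps FOLLOW(T) on { 'x' }: CONFLICT

D has no nullable alternative, so no FIRST/FOLLOW check is needed there.

So the grammar has 2 FIRST/FOLLOW conflicts (marked CONFLICT above).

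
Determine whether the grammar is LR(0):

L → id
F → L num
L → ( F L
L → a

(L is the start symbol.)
Augment with L' → L and build the canonical LR(0) collection (I0 = CLOSURE({[L' → . L]}), then GOTO on every symbol after a dot until no new states appear). It has 9 states:
  I0: { [L → . ( F L], [L → . a], [L → . id], [L' → . L] }  — shift
  I1: { [F → . L num], [L → ( . F L], [L → . ( F L], [L → . a], [L → . id] }  — shift
  I2: { [L' → L .] }  — accept
  I3: { [L → a .] }  — reduce
  I4: { [L → id .] }  — reduce
  I5: { [L → ( F . L], [L → . ( F L], [L → . a], [L → . id] }  — shift
  I6: { [F → L . num] }  — shift
  I7: { [F → L num .] }  — reduce
  I8: { [L → ( F L .] }  — reduce

Every state is either a pure shift/goto state or contains exactly one complete item and nothing to shift — no conflicts. The grammar is LR(0).

Answer: Yes, the grammar is LR(0)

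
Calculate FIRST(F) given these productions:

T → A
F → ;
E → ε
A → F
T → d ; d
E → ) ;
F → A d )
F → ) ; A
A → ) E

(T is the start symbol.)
FIRST sets of the other non-terminals involved (by the same procedure, iterated to a fixed point):
  FIRST(A) = { ')', ';' }

From F → ;:
  - ';' is a terminal: add ';' and stop
From F → A d ):
  - A is a non-terminal: add FIRST(A) \ {ε} = { ')', ';' }
    A is not nullable, so stop
From F → ) ; A:
  - ')' is a terminal: add ')' and stop

Collecting: FIRST(F) = { ')', ';' }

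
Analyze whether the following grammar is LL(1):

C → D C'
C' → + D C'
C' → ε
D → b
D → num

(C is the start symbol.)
Relevant sets:
  FOLLOW(C') = { $ }

For C':
  PREDICT(C' → '+' D C') = { '+' }
  PREDICT(C' → ε) = { $ }
For D:
  PREDICT(D → b) = { 'b' }
  PREDICT(D → num) = { 'num' }
C has a single production, so nothing to check there.

All predict sets are disjoint. The grammar IS LL(1).

Answer: Yes, the grammar is LL(1).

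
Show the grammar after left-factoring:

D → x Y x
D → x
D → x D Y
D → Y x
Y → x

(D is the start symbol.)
D → x D'
D' → Y x
D' → ε
D' → D Y
D → Y x
Y → x

Left-factoring transforms A → αβ₁ | αβ₂ into A → αA' and A' → β₁ | β₂
(α is the longest common prefix among the alternatives). Repeat until
no nonterminal has two alternatives with a common prefix.

Round 1: D has alternatives sharing prefix 'x'. Introduce D': D → x D'
  Add: D' → Y x
  Add: D' → ε
  Add: D' → D Y

No remaining common prefixes — done.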